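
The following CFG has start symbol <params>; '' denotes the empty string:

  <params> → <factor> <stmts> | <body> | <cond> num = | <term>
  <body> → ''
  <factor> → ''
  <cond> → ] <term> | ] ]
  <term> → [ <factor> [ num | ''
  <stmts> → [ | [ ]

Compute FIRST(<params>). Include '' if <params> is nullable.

From <params> → <factor> <stmts>: <factor> nullable, take FIRST(<factor>) ∪ FIRST(<stmts>) = { [ }.
From <params> → <body>: add FIRST(<body>) = { '' } (including '' since <body> is nullable).
From <params> → <cond> num =: add FIRST(<cond>) = { ] }.
From <params> → <term>: add FIRST(<term>) = { [, '' } (including '' since <term> is nullable).
Union: FIRST(<params>) = { [, ], '' }.

{ [, ], '' }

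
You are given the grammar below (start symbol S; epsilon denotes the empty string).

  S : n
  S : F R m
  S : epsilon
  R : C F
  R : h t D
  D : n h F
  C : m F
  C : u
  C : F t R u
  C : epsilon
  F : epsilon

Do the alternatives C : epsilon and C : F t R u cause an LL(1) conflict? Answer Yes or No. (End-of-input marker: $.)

No

FIRST(epsilon) = { epsilon } and FIRST(F t R u) = { t }.
The first is nullable but FOLLOW(C) = { m, u } is disjoint from FIRST of the second.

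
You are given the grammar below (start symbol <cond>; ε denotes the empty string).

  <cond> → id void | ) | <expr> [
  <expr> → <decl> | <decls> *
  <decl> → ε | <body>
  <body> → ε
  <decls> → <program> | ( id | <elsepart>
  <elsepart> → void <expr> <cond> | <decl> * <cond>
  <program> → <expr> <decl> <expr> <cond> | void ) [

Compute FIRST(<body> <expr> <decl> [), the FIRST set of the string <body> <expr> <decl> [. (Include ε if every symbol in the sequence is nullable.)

{ (, ), *, [, id, void }

Add FIRST(<body>)\{ε} = {  }; <body> is nullable, continue.
Add FIRST(<expr>)\{ε} = { (, ), *, [, id, void }; <expr> is nullable, continue.
Add FIRST(<decl>)\{ε} = {  }; <decl> is nullable, continue.
[ is a terminal; add {[} and stop.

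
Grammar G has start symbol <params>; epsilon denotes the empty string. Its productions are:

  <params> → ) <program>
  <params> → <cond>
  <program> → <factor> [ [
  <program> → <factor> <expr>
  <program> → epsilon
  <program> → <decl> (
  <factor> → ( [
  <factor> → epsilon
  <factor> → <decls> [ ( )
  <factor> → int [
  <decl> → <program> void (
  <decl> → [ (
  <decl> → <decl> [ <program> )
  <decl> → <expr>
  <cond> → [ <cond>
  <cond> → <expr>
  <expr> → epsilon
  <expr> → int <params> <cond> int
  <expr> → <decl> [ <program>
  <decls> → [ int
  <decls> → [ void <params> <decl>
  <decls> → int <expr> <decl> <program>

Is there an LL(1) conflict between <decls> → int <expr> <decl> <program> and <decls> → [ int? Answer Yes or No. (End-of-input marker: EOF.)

FIRST(int <expr> <decl> <program>) = { int } and FIRST([ int) = { [ }.
The FIRST sets are disjoint and neither alternative is nullable — no conflict.

No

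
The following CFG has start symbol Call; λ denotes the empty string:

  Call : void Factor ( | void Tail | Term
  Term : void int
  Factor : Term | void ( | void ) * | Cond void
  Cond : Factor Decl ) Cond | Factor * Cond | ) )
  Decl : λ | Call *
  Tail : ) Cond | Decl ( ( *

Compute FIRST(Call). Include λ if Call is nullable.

{ void }

Call : void Factor ( contributes {void}.
Call : void Tail contributes {void}.
From Call : Term: add FIRST(Term) = { void }.
Union: FIRST(Call) = { void }.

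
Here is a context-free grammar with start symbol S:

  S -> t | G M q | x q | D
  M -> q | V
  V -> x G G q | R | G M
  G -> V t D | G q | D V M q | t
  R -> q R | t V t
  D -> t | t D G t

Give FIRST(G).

{ q, t, x }

From G -> V t D: add FIRST(V) = { q, t, x }.
From G -> G q: add FIRST(G) = { q, t, x }.
From G -> D V M q: add FIRST(D) = { t }.
G -> t contributes {t}.
Union: FIRST(G) = { q, t, x }.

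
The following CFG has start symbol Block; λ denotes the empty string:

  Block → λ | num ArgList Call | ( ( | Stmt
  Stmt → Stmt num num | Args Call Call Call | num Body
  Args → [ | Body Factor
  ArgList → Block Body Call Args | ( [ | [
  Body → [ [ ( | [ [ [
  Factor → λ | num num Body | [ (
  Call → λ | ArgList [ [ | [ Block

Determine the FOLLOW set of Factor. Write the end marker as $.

{ $, (, [, num }

In Args → Body Factor: Factor is at the end, add FOLLOW(Args) = { $, (, [, num }.
Union: FOLLOW(Factor) = { $, (, [, num }.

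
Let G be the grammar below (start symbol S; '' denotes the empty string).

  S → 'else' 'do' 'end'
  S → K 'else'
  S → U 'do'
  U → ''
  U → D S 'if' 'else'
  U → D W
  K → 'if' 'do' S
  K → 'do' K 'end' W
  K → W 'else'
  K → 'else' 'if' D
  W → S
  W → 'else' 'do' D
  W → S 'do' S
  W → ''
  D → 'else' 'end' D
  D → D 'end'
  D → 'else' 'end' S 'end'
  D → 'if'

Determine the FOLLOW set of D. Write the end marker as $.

In U → D S 'if' 'else': add FIRST(S 'if' 'else') = { 'do', 'else', 'if' }.
In U → D W: add FIRST(W)\{''} = { 'do', 'else', 'if' }.
  Since W is nullable, also add FOLLOW(U) = { 'do' }.
In K → 'else' 'if' D: D is at the end, add FOLLOW(K) = { 'else', 'end' }.
In W → 'else' 'do' D: D is at the end, add FOLLOW(W) = { 'do', 'else', 'end' }.
In D → 'else' 'end' D: D is at the end, add FOLLOW(D) = { 'do', 'else', 'end', 'if' }.
In D → D 'end': add FIRST('end') = { 'end' }.
Union: FOLLOW(D) = { 'do', 'else', 'end', 'if' }.

{ 'do', 'else', 'end', 'if' }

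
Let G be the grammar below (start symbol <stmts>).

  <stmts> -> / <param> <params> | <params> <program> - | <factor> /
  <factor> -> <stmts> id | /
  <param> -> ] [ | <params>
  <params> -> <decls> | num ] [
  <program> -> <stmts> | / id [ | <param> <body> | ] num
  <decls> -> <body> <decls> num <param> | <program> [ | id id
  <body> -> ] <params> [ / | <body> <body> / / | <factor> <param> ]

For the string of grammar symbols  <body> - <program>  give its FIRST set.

{ /, ], id, num }

Add FIRST(<body>) = { /, ], id, num }; <body> is not nullable, stop.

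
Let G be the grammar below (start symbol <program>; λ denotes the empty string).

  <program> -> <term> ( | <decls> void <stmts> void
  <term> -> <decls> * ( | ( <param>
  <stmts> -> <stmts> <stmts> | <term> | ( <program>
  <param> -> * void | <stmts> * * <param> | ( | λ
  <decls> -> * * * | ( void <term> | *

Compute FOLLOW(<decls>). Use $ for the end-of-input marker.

{ *, void }

In <program> -> <decls> void <stmts> void: add FIRST(void <stmts> void) = { void }.
In <term> -> <decls> * (: add FIRST(* () = { * }.
Union: FOLLOW(<decls>) = { *, void }.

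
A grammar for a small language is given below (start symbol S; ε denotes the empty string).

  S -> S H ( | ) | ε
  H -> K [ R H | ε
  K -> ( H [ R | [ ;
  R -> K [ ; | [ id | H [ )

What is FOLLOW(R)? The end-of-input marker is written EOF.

In H -> K [ R H: add FIRST(H)\{ε} = { (, [ }.
  Since H is nullable, also add FOLLOW(H) = { (, [ }.
In K -> ( H [ R: R is at the end, add FOLLOW(K) = { [ }.
Union: FOLLOW(R) = { (, [ }.

{ (, [ }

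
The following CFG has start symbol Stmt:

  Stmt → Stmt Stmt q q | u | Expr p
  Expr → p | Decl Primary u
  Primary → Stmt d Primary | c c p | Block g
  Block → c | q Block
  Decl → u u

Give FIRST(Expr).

{ p, u }

Expr → p contributes {p}.
From Expr → Decl Primary u: add FIRST(Decl) = { u }.
Union: FIRST(Expr) = { p, u }.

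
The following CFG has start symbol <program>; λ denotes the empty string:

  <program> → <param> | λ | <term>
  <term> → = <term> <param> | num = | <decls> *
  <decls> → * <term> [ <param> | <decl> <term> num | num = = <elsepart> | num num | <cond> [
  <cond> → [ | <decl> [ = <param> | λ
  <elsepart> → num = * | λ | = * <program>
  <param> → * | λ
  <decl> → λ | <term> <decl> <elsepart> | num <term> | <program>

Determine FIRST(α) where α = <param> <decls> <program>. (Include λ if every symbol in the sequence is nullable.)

Add FIRST(<param>)\{λ} = { * }; <param> is nullable, continue.
Add FIRST(<decls>) = { *, =, [, num }; <decls> is not nullable, stop.

{ *, =, [, num }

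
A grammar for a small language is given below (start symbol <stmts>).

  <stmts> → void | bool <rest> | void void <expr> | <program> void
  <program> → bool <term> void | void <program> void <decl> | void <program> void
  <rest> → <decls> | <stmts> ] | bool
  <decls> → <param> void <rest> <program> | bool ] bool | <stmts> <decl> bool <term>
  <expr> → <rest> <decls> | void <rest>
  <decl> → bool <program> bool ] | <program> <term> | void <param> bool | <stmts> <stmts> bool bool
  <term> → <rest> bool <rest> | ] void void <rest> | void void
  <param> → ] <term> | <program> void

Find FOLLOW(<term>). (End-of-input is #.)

In <program> → bool <term> void: add FIRST(void) = { void }.
In <decls> → <stmts> <decl> bool <term>: <term> is at the end, add FOLLOW(<decls>) = { #, ], bool, void }.
In <decl> → <program> <term>: <term> is at the end, add FOLLOW(<decl>) = { #, ], bool, void }.
In <param> → ] <term>: <term> is at the end, add FOLLOW(<param>) = { bool, void }.
Union: FOLLOW(<term>) = { #, ], bool, void }.

{ #, ], bool, void }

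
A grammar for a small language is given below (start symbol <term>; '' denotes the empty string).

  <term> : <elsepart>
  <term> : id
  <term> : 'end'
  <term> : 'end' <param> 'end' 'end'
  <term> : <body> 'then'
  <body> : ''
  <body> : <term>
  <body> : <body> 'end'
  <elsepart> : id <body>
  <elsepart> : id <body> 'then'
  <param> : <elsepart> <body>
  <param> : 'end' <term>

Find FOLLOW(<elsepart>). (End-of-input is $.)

In <term> : <elsepart>: <elsepart> is at the end, add FOLLOW(<term>) = { $, 'end', 'then', id }.
In <param> : <elsepart> <body>: add FIRST(<body>)\{''} = { 'end', 'then', id }.
  Since <body> is nullable, also add FOLLOW(<param>) = { 'end' }.
Union: FOLLOW(<elsepart>) = { $, 'end', 'then', id }.

{ $, 'end', 'then', id }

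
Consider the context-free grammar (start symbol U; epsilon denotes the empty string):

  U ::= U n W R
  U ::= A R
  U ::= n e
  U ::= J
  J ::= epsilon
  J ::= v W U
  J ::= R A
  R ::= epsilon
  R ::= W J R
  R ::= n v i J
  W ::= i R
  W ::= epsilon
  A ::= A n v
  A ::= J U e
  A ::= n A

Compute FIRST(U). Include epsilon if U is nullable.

{ e, i, n, v, epsilon }

From U ::= U n W R: U nullable, take FIRST(U) ∪ {n} = { e, i, n, v }.
From U ::= A R: add FIRST(A) = { e, i, n, v }.
U ::= n e contributes {n}.
From U ::= J: add FIRST(J) = { e, i, n, v, epsilon } (including epsilon since J is nullable).
Union: FIRST(U) = { e, i, n, v, epsilon }.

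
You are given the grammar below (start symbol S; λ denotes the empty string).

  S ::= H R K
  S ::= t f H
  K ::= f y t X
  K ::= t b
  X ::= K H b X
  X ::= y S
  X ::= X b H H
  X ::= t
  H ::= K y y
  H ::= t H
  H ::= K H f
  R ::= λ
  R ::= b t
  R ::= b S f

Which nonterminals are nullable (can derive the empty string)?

{ R }

Directly nullable (have an λ-production): R.
No other nonterminal has a production whose RHS symbols are all nullable.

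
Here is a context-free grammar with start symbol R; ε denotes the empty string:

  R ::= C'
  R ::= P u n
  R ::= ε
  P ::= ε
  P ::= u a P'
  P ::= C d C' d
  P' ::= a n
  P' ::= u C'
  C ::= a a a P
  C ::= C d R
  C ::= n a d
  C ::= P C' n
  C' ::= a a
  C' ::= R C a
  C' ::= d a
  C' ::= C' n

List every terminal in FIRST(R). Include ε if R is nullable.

From R ::= C': add FIRST(C') = { a, d, n, u }.
From R ::= P u n: P nullable, take FIRST(P) ∪ {u} = { a, d, n, u }.
R ::= ε contributes ε.
Union: FIRST(R) = { a, d, n, u, ε }.

{ a, d, n, u, ε }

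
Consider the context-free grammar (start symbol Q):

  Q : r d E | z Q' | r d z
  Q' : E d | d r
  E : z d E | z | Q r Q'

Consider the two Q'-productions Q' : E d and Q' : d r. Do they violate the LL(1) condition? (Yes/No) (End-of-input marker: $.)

No

FIRST(E d) = { r, z } and FIRST(d r) = { d }.
The FIRST sets are disjoint and neither alternative is nullable — no conflict.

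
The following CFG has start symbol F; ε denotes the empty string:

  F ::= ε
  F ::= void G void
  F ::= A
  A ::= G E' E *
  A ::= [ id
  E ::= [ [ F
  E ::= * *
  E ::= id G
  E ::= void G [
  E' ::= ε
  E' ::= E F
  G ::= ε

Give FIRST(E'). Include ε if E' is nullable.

E' ::= ε contributes ε.
From E' ::= E F: add FIRST(E) = { *, [, id, void }.
Union: FIRST(E') = { *, [, id, void, ε }.

{ *, [, id, void, ε }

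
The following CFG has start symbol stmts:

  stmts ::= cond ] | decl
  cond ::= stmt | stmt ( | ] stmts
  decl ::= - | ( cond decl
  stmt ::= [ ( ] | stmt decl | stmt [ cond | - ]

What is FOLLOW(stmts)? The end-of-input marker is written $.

{ $, (, -, [, ] }

stmts is the start symbol, so $ ∈ FOLLOW(stmts).
In cond ::= ] stmts: stmts is at the end, add FOLLOW(cond) = { (, -, [, ] }.
Union: FOLLOW(stmts) = { $, (, -, [, ] }.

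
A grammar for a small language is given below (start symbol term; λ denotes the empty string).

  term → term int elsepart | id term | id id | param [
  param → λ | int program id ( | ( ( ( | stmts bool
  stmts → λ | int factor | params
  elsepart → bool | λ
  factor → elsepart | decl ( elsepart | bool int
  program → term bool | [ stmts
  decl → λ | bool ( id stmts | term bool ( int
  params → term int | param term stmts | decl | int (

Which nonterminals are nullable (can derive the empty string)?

{ decl, elsepart, factor, param, params, stmts }

Directly nullable (have an λ-production): param, stmts, elsepart, decl.
params → decl with every symbol nullable, so params is nullable.
factor → elsepart with every symbol nullable, so factor is nullable.
No other nonterminal has a production whose RHS symbols are all nullable.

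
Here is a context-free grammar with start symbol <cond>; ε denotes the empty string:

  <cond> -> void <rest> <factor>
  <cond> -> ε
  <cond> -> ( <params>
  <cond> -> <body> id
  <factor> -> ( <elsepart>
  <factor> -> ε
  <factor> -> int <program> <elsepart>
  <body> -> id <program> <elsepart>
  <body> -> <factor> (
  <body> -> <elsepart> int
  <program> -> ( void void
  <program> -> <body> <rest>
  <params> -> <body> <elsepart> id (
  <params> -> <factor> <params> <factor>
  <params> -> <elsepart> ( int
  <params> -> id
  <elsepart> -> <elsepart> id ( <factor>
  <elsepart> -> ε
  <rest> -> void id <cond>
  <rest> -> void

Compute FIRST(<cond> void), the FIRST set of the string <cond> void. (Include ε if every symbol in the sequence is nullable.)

Add FIRST(<cond>)\{ε} = { (, id, int, void }; <cond> is nullable, continue.
void is a terminal; add {void} and stop.

{ (, id, int, void }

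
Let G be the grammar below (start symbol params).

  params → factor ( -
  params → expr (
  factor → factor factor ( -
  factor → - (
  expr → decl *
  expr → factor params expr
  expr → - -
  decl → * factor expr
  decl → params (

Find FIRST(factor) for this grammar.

{ - }

From factor → factor factor ( -: add FIRST(factor) = { - }.
factor → - ( contributes {-}.
Union: FIRST(factor) = { - }.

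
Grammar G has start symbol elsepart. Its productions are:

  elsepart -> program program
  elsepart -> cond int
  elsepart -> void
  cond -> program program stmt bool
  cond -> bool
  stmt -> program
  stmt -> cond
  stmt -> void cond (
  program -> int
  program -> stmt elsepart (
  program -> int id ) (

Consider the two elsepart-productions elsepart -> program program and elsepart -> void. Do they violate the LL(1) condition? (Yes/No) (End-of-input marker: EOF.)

Yes

FIRST(program program) = { bool, int, void } and FIRST(void) = { void }.
Both contain void, so the two alternatives are not disjoint — LL(1) conflict.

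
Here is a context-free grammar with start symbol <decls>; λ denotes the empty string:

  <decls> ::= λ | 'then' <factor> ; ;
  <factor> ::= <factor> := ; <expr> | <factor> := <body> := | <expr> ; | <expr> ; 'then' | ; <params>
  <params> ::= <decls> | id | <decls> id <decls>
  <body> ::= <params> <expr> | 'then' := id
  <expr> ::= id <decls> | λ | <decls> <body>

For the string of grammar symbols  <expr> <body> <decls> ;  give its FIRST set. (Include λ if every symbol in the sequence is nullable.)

{ 'then', ;, id }

Add FIRST(<expr>)\{λ} = { 'then', id }; <expr> is nullable, continue.
Add FIRST(<body>)\{λ} = { 'then', id }; <body> is nullable, continue.
Add FIRST(<decls>)\{λ} = { 'then' }; <decls> is nullable, continue.
; is a terminal; add {;} and stop.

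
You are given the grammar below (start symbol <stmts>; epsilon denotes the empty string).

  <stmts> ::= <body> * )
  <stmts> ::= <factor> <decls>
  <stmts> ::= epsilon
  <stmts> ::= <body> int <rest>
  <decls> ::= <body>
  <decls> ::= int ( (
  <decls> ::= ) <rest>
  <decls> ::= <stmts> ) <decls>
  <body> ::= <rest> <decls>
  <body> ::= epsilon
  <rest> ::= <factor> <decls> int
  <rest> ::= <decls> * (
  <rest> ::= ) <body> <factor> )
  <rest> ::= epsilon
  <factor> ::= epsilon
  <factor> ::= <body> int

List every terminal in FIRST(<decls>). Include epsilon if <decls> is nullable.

From <decls> ::= <body>: add FIRST(<body>) = { ), *, int, epsilon } (including epsilon since <body> is nullable).
<decls> ::= int ( ( contributes {int}.
<decls> ::= ) <rest> contributes {)}.
From <decls> ::= <stmts> ) <decls>: <stmts> nullable, take FIRST(<stmts>) ∪ {)} = { ), *, int }.
Union: FIRST(<decls>) = { ), *, int, epsilon }.

{ ), *, int, epsilon }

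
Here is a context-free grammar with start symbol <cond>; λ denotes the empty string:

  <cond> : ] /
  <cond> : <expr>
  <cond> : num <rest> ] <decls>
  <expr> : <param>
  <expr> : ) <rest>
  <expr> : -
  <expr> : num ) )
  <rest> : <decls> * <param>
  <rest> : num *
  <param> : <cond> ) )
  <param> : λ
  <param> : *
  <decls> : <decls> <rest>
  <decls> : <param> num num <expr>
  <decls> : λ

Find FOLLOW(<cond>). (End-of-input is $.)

{ $, ) }

<cond> is the start symbol, so $ ∈ FOLLOW(<cond>).
In <param> : <cond> ) ): add FIRST() )) = { ) }.
Union: FOLLOW(<cond>) = { $, ) }.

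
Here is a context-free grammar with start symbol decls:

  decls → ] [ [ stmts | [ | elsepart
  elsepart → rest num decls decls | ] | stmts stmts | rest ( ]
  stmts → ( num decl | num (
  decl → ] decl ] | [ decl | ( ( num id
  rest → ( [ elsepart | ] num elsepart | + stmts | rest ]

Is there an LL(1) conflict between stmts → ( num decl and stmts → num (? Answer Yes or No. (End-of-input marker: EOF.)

FIRST(( num decl) = { ( } and FIRST(num () = { num }.
The FIRST sets are disjoint and neither alternative is nullable — no conflict.

No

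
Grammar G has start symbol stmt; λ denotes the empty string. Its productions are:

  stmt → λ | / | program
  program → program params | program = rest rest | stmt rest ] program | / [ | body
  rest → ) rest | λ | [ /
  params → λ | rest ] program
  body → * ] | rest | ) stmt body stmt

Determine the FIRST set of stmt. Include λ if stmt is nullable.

{ ), *, /, =, [, ], λ }

stmt → λ contributes λ.
stmt → / contributes {/}.
From stmt → program: add FIRST(program) = { ), *, /, =, [, ], λ } (including λ since program is nullable).
Union: FIRST(stmt) = { ), *, /, =, [, ], λ }.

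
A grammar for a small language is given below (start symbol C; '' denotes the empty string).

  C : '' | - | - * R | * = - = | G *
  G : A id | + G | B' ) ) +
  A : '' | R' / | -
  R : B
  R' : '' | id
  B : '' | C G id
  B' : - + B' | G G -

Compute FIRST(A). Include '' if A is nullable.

{ -, /, id, '' }

A : '' contributes ''.
From A : R' /: R' nullable, take FIRST(R') ∪ {/} = { /, id }.
A : - contributes {-}.
Union: FIRST(A) = { -, /, id, '' }.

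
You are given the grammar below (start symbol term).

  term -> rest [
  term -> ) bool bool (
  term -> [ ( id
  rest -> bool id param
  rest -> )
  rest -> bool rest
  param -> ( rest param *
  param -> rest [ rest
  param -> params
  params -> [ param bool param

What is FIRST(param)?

{ (, ), [, bool }

param -> ( rest param * contributes {(}.
From param -> rest [ rest: add FIRST(rest) = { ), bool }.
From param -> params: add FIRST(params) = { [ }.
Union: FIRST(param) = { (, ), [, bool }.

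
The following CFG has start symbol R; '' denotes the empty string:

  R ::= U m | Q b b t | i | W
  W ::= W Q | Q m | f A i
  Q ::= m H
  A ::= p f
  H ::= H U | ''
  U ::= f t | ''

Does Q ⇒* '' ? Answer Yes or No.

Nullable nonterminals: H, U.
No production of Q has an RHS whose symbols are all nullable, so Q is not nullable.

No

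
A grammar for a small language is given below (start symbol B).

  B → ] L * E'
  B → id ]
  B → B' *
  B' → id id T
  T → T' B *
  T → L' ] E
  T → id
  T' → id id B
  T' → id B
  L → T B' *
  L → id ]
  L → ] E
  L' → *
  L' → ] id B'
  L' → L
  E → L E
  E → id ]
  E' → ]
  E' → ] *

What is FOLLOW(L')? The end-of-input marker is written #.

{ ] }

In T → L' ] E: add FIRST(] E) = { ] }.
Union: FOLLOW(L') = { ] }.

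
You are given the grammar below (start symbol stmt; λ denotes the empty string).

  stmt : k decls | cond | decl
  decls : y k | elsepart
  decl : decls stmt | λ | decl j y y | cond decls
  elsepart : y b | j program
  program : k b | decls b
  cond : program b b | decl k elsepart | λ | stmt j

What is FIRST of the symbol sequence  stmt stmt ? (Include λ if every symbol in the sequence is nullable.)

{ j, k, y, λ }

Add FIRST(stmt)\{λ} = { j, k, y }; stmt is nullable, continue.
Add FIRST(stmt)\{λ} = { j, k, y }; stmt is nullable, continue.
Every symbol is nullable, so include λ.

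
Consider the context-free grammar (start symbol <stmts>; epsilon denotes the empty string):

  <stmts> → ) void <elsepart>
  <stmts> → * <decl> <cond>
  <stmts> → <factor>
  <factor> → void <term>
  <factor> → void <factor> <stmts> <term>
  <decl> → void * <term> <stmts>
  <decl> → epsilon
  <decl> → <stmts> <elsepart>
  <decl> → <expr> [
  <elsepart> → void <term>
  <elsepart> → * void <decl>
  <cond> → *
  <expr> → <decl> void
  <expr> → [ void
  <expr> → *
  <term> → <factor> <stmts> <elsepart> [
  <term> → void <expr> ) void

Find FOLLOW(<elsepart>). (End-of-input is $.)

In <stmts> → ) void <elsepart>: <elsepart> is at the end, add FOLLOW(<stmts>) = { $, *, [, void }.
In <decl> → <stmts> <elsepart>: <elsepart> is at the end, add FOLLOW(<decl>) = { $, *, [, void }.
In <term> → <factor> <stmts> <elsepart> [: add FIRST([) = { [ }.
Union: FOLLOW(<elsepart>) = { $, *, [, void }.

{ $, *, [, void }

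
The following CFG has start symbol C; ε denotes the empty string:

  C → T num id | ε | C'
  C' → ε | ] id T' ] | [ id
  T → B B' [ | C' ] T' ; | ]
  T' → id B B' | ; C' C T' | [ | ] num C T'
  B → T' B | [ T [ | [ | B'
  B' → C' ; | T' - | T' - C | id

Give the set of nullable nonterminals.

Directly nullable (have an ε-production): C, C'.
No other nonterminal has a production whose RHS symbols are all nullable.

{ C, C' }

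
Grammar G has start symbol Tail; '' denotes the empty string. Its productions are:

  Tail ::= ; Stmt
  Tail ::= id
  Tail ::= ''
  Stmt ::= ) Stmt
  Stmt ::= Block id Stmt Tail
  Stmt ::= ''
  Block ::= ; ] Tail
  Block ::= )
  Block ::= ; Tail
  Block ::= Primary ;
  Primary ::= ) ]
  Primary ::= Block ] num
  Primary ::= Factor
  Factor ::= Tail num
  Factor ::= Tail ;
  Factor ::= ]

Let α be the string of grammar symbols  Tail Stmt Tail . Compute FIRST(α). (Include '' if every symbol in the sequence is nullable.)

{ ), ;, ], id, num, '' }

Add FIRST(Tail)\{''} = { ;, id }; Tail is nullable, continue.
Add FIRST(Stmt)\{''} = { ), ;, ], id, num }; Stmt is nullable, continue.
Add FIRST(Tail)\{''} = { ;, id }; Tail is nullable, continue.
Every symbol is nullable, so include ''.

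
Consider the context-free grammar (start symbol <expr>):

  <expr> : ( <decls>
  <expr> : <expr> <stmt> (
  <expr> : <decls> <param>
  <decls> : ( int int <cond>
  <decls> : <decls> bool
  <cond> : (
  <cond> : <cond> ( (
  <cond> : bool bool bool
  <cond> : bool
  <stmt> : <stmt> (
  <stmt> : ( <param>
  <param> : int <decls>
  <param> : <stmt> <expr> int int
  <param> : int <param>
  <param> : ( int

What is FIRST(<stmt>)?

{ ( }

From <stmt> : <stmt> (: add FIRST(<stmt>) = { ( }.
<stmt> : ( <param> contributes {(}.
Union: FIRST(<stmt>) = { ( }.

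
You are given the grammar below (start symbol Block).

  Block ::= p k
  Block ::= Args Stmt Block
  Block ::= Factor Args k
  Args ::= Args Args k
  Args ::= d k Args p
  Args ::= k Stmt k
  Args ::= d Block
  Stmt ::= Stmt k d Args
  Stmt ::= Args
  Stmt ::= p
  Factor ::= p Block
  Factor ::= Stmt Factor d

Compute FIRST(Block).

Block ::= p k contributes {p}.
From Block ::= Args Stmt Block: add FIRST(Args) = { d, k }.
From Block ::= Factor Args k: add FIRST(Factor) = { d, k, p }.
Union: FIRST(Block) = { d, k, p }.

{ d, k, p }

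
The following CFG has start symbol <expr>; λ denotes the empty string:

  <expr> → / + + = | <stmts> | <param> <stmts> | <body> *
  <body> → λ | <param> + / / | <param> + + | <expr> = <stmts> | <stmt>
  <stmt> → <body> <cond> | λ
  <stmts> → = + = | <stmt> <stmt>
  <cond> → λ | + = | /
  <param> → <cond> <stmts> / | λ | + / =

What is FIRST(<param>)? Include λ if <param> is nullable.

{ *, +, /, =, λ }

From <param> → <cond> <stmts> /: <cond>, <stmts> nullable, take FIRST(<cond>) ∪ FIRST(<stmts>) ∪ {/} = { *, +, /, = }.
<param> → λ contributes λ.
<param> → + / = contributes {+}.
Union: FIRST(<param>) = { *, +, /, =, λ }.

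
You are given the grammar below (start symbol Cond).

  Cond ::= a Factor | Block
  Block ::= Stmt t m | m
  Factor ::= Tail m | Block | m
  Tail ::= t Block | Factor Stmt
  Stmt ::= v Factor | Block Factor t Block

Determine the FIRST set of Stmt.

{ m, v }

Stmt ::= v Factor contributes {v}.
From Stmt ::= Block Factor t Block: add FIRST(Block) = { m, v }.
Union: FIRST(Stmt) = { m, v }.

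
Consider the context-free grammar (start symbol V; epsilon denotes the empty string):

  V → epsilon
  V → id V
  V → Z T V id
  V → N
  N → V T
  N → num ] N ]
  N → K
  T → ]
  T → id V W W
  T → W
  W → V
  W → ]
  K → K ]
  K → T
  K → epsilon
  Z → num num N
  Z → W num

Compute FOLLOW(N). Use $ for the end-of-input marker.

{ $, ], id, num }

In V → N: N is at the end, add FOLLOW(V) = { $, ], id, num }.
In N → num ] N ]: add FIRST(]) = { ] }.
In Z → num num N: N is at the end, add FOLLOW(Z) = { ], id, num }.
Union: FOLLOW(N) = { $, ], id, num }.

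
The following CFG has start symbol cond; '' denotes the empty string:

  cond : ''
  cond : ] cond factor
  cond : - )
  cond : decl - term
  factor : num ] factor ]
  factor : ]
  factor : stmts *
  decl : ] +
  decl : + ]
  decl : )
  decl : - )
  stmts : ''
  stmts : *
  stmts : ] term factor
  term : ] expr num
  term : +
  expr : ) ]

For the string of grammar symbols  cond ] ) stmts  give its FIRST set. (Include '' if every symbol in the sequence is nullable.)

{ ), +, -, ] }

Add FIRST(cond)\{''} = { ), +, -, ] }; cond is nullable, continue.
] is a terminal; add {]} and stop.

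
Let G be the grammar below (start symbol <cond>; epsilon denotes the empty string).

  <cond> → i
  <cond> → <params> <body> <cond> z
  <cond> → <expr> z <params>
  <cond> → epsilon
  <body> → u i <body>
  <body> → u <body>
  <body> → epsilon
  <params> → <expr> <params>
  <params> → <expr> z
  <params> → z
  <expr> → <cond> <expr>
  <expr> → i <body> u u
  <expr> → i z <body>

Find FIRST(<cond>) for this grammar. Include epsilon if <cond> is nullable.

{ i, z, epsilon }

<cond> → i contributes {i}.
From <cond> → <params> <body> <cond> z: add FIRST(<params>) = { i, z }.
From <cond> → <expr> z <params>: add FIRST(<expr>) = { i, z }.
<cond> → epsilon contributes epsilon.
Union: FIRST(<cond>) = { i, z, epsilon }.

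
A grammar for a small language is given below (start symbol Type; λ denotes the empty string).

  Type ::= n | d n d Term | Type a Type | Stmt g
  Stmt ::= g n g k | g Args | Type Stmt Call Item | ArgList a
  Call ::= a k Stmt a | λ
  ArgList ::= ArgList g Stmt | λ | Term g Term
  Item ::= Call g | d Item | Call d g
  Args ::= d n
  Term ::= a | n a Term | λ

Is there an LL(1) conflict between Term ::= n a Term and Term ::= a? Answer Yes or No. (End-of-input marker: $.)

No

FIRST(n a Term) = { n } and FIRST(a) = { a }.
The FIRST sets are disjoint and neither alternative is nullable — no conflict.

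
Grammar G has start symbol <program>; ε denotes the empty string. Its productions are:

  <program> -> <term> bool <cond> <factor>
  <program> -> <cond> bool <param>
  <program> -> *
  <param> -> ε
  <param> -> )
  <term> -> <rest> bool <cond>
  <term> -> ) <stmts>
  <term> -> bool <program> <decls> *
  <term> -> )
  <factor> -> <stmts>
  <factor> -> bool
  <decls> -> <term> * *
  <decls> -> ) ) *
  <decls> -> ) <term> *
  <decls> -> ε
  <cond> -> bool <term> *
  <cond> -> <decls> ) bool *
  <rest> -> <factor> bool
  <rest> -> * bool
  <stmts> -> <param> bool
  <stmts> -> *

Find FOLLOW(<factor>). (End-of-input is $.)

In <program> -> <term> bool <cond> <factor>: <factor> is at the end, add FOLLOW(<program>) = { $, ), *, bool }.
In <rest> -> <factor> bool: add FIRST(bool) = { bool }.
Union: FOLLOW(<factor>) = { $, ), *, bool }.

{ $, ), *, bool }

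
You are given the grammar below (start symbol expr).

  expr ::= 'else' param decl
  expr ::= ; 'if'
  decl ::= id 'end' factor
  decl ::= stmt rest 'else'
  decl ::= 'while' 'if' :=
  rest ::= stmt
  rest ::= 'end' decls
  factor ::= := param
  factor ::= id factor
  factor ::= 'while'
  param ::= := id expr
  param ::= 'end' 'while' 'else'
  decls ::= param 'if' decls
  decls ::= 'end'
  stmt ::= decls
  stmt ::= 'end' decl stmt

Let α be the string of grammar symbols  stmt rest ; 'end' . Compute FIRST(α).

Add FIRST(stmt) = { 'end', := }; stmt is not nullable, stop.

{ 'end', := }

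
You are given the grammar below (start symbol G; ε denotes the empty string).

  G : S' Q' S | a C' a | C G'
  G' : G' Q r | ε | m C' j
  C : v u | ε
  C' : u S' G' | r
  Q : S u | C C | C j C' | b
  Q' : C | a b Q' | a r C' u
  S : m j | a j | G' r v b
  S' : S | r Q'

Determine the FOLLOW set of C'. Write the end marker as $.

In G : a C' a: add FIRST(a) = { a }.
In G' : m C' j: add FIRST(j) = { j }.
In Q : C j C': C' is at the end, add FOLLOW(Q) = { r }.
In Q' : a r C' u: add FIRST(u) = { u }.
Union: FOLLOW(C') = { a, j, r, u }.

{ a, j, r, u }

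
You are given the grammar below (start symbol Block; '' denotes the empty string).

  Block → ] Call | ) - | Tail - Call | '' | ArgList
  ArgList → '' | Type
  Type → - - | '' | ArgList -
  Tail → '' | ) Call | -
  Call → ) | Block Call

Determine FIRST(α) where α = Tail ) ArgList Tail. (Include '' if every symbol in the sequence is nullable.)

Add FIRST(Tail)\{''} = { ), - }; Tail is nullable, continue.
) is a terminal; add {)} and stop.

{ ), - }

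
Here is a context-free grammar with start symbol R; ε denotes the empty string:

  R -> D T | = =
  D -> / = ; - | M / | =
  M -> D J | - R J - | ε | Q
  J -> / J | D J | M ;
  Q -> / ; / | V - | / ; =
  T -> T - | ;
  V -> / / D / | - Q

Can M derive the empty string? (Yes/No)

Yes

M has an ε-production, so M ⇒ ε.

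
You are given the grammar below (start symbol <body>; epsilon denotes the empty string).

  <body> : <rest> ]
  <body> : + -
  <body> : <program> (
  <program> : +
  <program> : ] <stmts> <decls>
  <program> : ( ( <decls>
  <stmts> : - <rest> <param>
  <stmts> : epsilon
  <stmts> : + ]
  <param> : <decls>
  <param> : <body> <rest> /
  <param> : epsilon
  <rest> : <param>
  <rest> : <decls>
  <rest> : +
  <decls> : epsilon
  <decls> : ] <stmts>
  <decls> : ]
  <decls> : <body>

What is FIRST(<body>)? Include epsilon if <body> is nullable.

{ (, +, ] }

From <body> : <rest> ]: <rest> nullable, take FIRST(<rest>) ∪ {]} = { (, +, ] }.
<body> : + - contributes {+}.
From <body> : <program> (: add FIRST(<program>) = { (, +, ] }.
Union: FIRST(<body>) = { (, +, ] }.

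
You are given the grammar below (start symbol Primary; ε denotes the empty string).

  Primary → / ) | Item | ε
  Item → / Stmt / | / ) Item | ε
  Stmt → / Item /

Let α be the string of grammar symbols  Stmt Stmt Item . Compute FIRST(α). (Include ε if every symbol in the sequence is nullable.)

Add FIRST(Stmt) = { / }; Stmt is not nullable, stop.

{ / }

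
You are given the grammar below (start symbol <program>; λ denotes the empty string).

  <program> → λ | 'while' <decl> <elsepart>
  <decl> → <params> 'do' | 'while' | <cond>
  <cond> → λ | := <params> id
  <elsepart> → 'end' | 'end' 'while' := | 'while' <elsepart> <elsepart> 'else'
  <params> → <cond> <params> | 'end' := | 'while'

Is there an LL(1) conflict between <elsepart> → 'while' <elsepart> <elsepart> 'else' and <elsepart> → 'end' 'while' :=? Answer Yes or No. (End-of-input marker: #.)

FIRST('while' <elsepart> <elsepart> 'else') = { 'while' } and FIRST('end' 'while' :=) = { 'end' }.
The FIRST sets are disjoint and neither alternative is nullable — no conflict.

No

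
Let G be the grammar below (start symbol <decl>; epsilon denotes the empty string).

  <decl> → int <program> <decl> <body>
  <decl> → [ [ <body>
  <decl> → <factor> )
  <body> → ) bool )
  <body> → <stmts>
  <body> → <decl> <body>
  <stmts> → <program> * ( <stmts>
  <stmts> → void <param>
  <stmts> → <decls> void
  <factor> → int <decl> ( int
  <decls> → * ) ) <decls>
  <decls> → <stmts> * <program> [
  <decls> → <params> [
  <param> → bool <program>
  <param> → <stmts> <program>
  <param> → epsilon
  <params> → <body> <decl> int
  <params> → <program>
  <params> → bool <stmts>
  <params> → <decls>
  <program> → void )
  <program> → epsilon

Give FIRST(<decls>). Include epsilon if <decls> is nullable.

{ ), *, [, bool, int, void }

<decls> → * ) ) <decls> contributes {*}.
From <decls> → <stmts> * <program> [: add FIRST(<stmts>) = { ), *, [, bool, int, void }.
From <decls> → <params> [: <params> nullable, take FIRST(<params>) ∪ {[} = { ), *, [, bool, int, void }.
Union: FIRST(<decls>) = { ), *, [, bool, int, void }.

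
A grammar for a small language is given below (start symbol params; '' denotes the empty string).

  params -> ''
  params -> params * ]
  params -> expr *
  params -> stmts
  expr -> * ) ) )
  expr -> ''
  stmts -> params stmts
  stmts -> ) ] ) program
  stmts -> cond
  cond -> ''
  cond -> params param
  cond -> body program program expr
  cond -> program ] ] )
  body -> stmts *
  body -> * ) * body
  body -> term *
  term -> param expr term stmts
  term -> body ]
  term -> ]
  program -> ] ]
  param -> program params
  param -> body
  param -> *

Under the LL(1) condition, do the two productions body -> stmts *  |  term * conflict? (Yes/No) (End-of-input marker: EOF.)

FIRST(stmts *) = { ), *, ] } and FIRST(term *) = { ), *, ] }.
Both contain ), so the two alternatives are not disjoint — LL(1) conflict.

Yes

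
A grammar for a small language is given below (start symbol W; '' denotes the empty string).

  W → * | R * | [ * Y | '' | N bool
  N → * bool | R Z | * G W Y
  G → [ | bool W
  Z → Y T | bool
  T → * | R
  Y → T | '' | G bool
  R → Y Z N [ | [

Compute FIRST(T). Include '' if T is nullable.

T → * contributes {*}.
From T → R: add FIRST(R) = { *, [, bool }.
Union: FIRST(T) = { *, [, bool }.

{ *, [, bool }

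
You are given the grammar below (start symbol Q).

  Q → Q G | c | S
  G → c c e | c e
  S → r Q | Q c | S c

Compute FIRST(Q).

{ c, r }

From Q → Q G: add FIRST(Q) = { c, r }.
Q → c contributes {c}.
From Q → S: add FIRST(S) = { c, r }.
Union: FIRST(Q) = { c, r }.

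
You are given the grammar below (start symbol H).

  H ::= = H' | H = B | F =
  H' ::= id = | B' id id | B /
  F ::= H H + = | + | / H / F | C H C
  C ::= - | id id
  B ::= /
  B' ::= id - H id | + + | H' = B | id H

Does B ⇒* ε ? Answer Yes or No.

No nonterminal in this grammar is nullable.
No production of B has an RHS whose symbols are all nullable, so B is not nullable.

No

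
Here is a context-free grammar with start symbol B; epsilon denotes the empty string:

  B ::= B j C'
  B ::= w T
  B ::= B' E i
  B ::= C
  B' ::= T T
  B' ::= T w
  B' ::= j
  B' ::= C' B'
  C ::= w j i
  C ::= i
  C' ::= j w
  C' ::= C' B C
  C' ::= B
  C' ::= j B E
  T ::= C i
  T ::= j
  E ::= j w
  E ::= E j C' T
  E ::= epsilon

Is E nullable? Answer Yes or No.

E has an epsilon-production, so E ⇒ epsilon.

Yes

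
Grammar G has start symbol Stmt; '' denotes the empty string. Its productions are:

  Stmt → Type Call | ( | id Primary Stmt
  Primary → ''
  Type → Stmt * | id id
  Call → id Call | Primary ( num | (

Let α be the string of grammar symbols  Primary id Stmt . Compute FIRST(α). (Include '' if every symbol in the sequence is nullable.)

{ id }

Add FIRST(Primary)\{''} = {  }; Primary is nullable, continue.
id is a terminal; add {id} and stop.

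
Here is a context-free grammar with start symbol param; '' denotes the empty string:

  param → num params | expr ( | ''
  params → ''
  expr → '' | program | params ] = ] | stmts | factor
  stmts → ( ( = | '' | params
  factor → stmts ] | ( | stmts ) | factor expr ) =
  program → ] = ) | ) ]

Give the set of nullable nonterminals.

Directly nullable (have an ''-production): param, params, expr, stmts.
No other nonterminal has a production whose RHS symbols are all nullable.

{ expr, param, params, stmts }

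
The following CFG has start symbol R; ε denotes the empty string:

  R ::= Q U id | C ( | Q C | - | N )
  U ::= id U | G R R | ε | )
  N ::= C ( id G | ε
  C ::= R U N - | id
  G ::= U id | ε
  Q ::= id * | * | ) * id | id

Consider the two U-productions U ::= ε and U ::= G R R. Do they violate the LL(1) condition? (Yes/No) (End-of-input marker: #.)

Yes

FIRST(ε) = { ε } and FIRST(G R R) = { ), *, -, id }.
The first alternative is nullable and FOLLOW(U) = { ), *, -, id } shares ) with FIRST of the second — conflict.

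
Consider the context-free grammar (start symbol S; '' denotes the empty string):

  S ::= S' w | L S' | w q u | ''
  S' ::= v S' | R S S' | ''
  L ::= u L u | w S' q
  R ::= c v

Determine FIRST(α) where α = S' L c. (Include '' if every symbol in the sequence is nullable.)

Add FIRST(S')\{''} = { c, v }; S' is nullable, continue.
Add FIRST(L) = { u, w }; L is not nullable, stop.

{ c, u, v, w }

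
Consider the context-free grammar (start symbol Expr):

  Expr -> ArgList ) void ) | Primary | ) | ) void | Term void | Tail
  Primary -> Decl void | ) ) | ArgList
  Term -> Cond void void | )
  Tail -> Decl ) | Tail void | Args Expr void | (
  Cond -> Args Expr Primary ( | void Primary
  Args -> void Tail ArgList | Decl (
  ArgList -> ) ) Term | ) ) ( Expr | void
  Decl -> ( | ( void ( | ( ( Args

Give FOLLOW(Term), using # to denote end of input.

In Expr -> Term void: add FIRST(void) = { void }.
In ArgList -> ) ) Term: Term is at the end, add FOLLOW(ArgList) = { #, (, ), void }.
Union: FOLLOW(Term) = { #, (, ), void }.

{ #, (, ), void }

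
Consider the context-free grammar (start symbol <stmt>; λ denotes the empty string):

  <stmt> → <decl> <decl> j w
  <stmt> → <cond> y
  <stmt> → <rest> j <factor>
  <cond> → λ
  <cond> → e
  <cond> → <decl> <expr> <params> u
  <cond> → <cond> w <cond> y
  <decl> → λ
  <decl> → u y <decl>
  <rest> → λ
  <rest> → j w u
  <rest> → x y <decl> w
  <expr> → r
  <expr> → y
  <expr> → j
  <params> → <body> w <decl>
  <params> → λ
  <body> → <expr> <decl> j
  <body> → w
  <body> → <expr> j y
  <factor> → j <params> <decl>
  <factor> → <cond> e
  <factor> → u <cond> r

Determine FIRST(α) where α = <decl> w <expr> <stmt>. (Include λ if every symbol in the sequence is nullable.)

Add FIRST(<decl>)\{λ} = { u }; <decl> is nullable, continue.
w is a terminal; add {w} and stop.

{ u, w }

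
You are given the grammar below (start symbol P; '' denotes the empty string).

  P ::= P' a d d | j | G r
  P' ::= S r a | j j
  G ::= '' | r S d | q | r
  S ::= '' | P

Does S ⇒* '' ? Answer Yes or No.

S has an ''-production, so S ⇒ ''.

Yes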